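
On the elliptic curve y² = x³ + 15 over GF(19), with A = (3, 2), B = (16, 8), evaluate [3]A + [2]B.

First 3A:
Repeated addition: build up to 3A.
2A: tangent at (3, 2): λ = (3·3² + 0)/(2·2) ≡ 8/4. 4⁻¹ ≡ 5 (mod 19), so λ ≡ 8·5 ≡ 2.
  x = λ² - 3 - 3 = 4 - 6 ≡ 17; y = λ·(3 - 17) - 2 ≡ 8. → (17, 8)
3A: (17, 8) + (3, 2). λ = (2 - 8)/(3 - 17) ≡ 13/5 mod 19. 5⁻¹ ≡ 4 (mod 19), so λ ≡ 14.
  x = λ² - 17 - 3 = 196 - 20 ≡ 5; y = λ·(17 - 5) - 8 ≡ 8. → (5, 8)
3A = (5, 8).
Next 2B:
Repeated addition: build up to 2B.
2B: tangent at (16, 8): λ = (3·16² + 0)/(2·8) ≡ 8/16. 16⁻¹ ≡ 6 (mod 19) since 16·6 = 96 ≡ 1, so λ ≡ 8·6 ≡ 10.
  x = λ² - 16 - 16 = 100 - 32 ≡ 11; y = λ·(16 - 11) - 8 ≡ 4. → (11, 4)
2B = (11, 4).
Finally 3A + 2B:
(5, 8) + (11, 4). λ = (4 - 8)/(11 - 5) ≡ 15/6 mod 19. 6⁻¹ ≡ 16 (mod 19) since 6·16 = 96 ≡ 1, so λ ≡ 12.
  x = λ² - 5 - 11 = 144 - 16 ≡ 14; y = λ·(5 - 14) - 8 ≡ 17. → (14, 17)

(14, 17)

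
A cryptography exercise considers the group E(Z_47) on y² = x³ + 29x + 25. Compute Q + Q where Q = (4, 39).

(8, 39)

tangent at (4, 39): λ = (3·4² + 29)/(2·39) ≡ 30/31. 31⁻¹ ≡ 44 (mod 47) since 31·44 = 1364 ≡ 1, so λ ≡ 30·44 ≡ 4.
  x = λ² - 4 - 4 = 16 - 8 ≡ 8; y = λ·(4 - 8) - 39 ≡ 39. → (8, 39)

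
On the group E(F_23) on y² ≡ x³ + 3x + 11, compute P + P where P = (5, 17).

(15, 2)

tangent at (5, 17): λ = (3·5² + 3)/(2·17) ≡ 9/11. 11⁻¹ ≡ 21 (mod 23) since 11·21 = 231 ≡ 1, so λ ≡ 9·21 ≡ 5.
  x = λ² - 5 - 5 = 25 - 10 ≡ 15; y = λ·(5 - 15) - 17 ≡ 2. → (15, 2)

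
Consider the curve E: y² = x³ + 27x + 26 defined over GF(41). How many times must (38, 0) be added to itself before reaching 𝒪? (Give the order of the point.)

2

2P: (38, 0) + (38, 0): same x and y₁ ≡ -y₂, so the sum is 𝒪.
2P = 𝒪, so the order is 2.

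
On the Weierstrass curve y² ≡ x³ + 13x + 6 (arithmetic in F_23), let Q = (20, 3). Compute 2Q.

tangent at (20, 3): λ = (3·20² + 13)/(2·3) ≡ 17/6. 6⁻¹ ≡ 4 (mod 23) since 6·4 = 24 ≡ 1, so λ ≡ 17·4 ≡ 22.
  x = λ² - 20 - 20 = 484 - 40 ≡ 7; y = λ·(20 - 7) - 3 ≡ 7. → (7, 7)

(7, 7)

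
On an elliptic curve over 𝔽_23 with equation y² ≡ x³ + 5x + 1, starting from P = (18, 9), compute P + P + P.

Repeated addition: build up to 3P.
2P: tangent at (18, 9): λ = (3·18² + 5)/(2·9) ≡ 11/18. 18⁻¹ ≡ 9 (mod 23) since 18·9 = 162 ≡ 1, so λ ≡ 11·9 ≡ 7.
  x = λ² - 18 - 18 = 49 - 36 ≡ 13; y = λ·(18 - 13) - 9 ≡ 3. → (13, 3)
3P: (13, 3) + (18, 9). λ = (9 - 3)/(18 - 13) ≡ 6/5 mod 23. 5⁻¹ ≡ 14 (mod 23) since 5·14 = 70 ≡ 1, so λ ≡ 15.
  x = λ² - 13 - 18 = 225 - 31 ≡ 10; y = λ·(13 - 10) - 3 ≡ 19. → (10, 19)

(10, 19)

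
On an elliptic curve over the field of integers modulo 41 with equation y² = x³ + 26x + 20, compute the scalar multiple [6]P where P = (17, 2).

Double-and-add on 6 = (110)₂. Start with P = (17, 2) for the leading 1-bit.
double: tangent at (17, 2): λ = (3·17² + 26)/(2·2) ≡ 32/4. 4⁻¹ ≡ 31 (mod 41), so λ ≡ 32·31 ≡ 8.
  x = λ² - 17 - 17 = 64 - 34 ≡ 30; y = λ·(17 - 30) - 2 ≡ 17. → (30, 17)
add P: (30, 17) + (17, 2). λ = (2 - 17)/(17 - 30) ≡ 26/28 mod 41. 28⁻¹ ≡ 22 (mod 41), so λ ≡ 39.
  x = λ² - 30 - 17 = 1521 - 47 ≡ 39; y = λ·(30 - 39) - 17 ≡ 1. → (39, 1)
double: tangent at (39, 1): λ = (3·39² + 26)/(2·1) ≡ 38/2. 2⁻¹ ≡ 21 (mod 41) since 2·21 = 42 ≡ 1, so λ ≡ 38·21 ≡ 19.
  x = λ² - 39 - 39 = 361 - 78 ≡ 37; y = λ·(39 - 37) - 1 ≡ 37. → (37, 37)

(37, 37)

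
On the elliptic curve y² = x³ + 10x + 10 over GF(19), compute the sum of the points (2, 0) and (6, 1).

(2, 0) + (6, 1). λ = (1 - 0)/(6 - 2) ≡ 1/4 mod 19. 4⁻¹ ≡ 5 (mod 19), so λ ≡ 5.
  x = λ² - 2 - 6 = 25 - 8 ≡ 17; y = λ·(2 - 17) - 0 ≡ 1. → (17, 1)

(17, 1)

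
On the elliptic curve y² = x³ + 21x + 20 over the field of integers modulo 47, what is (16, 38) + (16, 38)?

tangent at (16, 38): λ = (3·16² + 21)/(2·38) ≡ 37/29. 29⁻¹ ≡ 13 (mod 47), so λ ≡ 37·13 ≡ 11.
  x = λ² - 16 - 16 = 121 - 32 ≡ 42; y = λ·(16 - 42) - 38 ≡ 5. → (42, 5)

(42, 5)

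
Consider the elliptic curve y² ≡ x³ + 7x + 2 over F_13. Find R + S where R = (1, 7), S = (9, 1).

(6, 0)

(1, 7) + (9, 1). λ = (1 - 7)/(9 - 1) ≡ 7/8 mod 13. 8⁻¹ ≡ 5 (mod 13), so λ ≡ 9.
  x = λ² - 1 - 9 = 81 - 10 ≡ 6; y = λ·(1 - 6) - 7 ≡ 0. → (6, 0)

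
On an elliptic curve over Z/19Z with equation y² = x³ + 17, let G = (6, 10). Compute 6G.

(0, 6)

Double-and-add on 6 = (110)₂. Start with G = (6, 10) for the leading 1-bit.
double: tangent at (6, 10): λ = (3·6² + 0)/(2·10) ≡ 13/1. 1⁻¹ ≡ 1 (mod 19), so λ ≡ 13·1 ≡ 13.
  x = λ² - 6 - 6 = 169 - 12 ≡ 5; y = λ·(6 - 5) - 10 ≡ 3. → (5, 3)
add G: (5, 3) + (6, 10). λ = (10 - 3)/(6 - 5) ≡ 7/1 mod 19. 1⁻¹ ≡ 1 (mod 19) since 1·1 = 1 ≡ 1, so λ ≡ 7.
  x = λ² - 5 - 6 = 49 - 11 ≡ 0; y = λ·(5 - 0) - 3 ≡ 13. → (0, 13)
double: tangent at (0, 13): λ = (3·0² + 0)/(2·13) ≡ 0/7. 7⁻¹ ≡ 11 (mod 19), so λ ≡ 0·11 ≡ 0.
  x = λ² - 0 - 0 = 0 - 0 ≡ 0; y = λ·(0 - 0) - 13 ≡ 6. → (0, 6)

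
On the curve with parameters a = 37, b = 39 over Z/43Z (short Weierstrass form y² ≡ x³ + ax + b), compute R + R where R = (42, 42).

tangent at (42, 42): λ = (3·42² + 37)/(2·42) ≡ 40/41. 41⁻¹ ≡ 21 (mod 43) since 41·21 = 861 ≡ 1, so λ ≡ 40·21 ≡ 23.
  x = λ² - 42 - 42 = 529 - 84 ≡ 15; y = λ·(42 - 15) - 42 ≡ 20. → (15, 20)

(15, 20)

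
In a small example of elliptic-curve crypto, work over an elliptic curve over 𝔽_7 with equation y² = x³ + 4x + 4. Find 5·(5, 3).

Write G = (5, 3).
Repeated addition: build up to 5G.
2G: tangent at (5, 3): λ = (3·5² + 4)/(2·3) ≡ 2/6. 6⁻¹ ≡ 6 (mod 7), so λ ≡ 2·6 ≡ 5.
  x = λ² - 5 - 5 = 25 - 10 ≡ 1; y = λ·(5 - 1) - 3 ≡ 3. → (1, 3)
3G: (1, 3) + (5, 3). λ = (3 - 3)/(5 - 1) ≡ 0/4 mod 7. 4⁻¹ ≡ 2 (mod 7) since 4·2 = 8 ≡ 1, so λ ≡ 0.
  x = λ² - 1 - 5 = 0 - 6 ≡ 1; y = λ·(1 - 1) - 3 ≡ 4. → (1, 4)
4G: (1, 4) + (5, 3). λ = (3 - 4)/(5 - 1) ≡ 6/4 mod 7. 4⁻¹ ≡ 2 (mod 7) since 4·2 = 8 ≡ 1, so λ ≡ 5.
  x = λ² - 1 - 5 = 25 - 6 ≡ 5; y = λ·(1 - 5) - 4 ≡ 4. → (5, 4)
5G: (5, 4) + (5, 3): same x and y₁ ≡ -y₂, so the sum is the point at infinity.

O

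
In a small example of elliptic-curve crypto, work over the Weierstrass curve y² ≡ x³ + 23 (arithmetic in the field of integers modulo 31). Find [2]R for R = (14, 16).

tangent at (14, 16): λ = (3·14² + 0)/(2·16) ≡ 30/1. 1⁻¹ ≡ 1 (mod 31) since 1·1 = 1 ≡ 1, so λ ≡ 30·1 ≡ 30.
  x = λ² - 14 - 14 = 900 - 28 ≡ 4; y = λ·(14 - 4) - 16 ≡ 5. → (4, 5)

(4, 5)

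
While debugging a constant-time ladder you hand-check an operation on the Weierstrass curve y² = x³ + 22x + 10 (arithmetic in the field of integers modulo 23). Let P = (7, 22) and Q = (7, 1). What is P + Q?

The two points share x = 7 and their y-coordinates satisfy 22 + 1 ≡ 0 (mod 23), so they are inverses. Their sum is ∞.

O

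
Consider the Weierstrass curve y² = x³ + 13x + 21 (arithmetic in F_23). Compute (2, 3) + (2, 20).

The two points share x = 2 and their y-coordinates satisfy 3 + 20 ≡ 0 (mod 23), so they are inverses. Their sum is ∞.

O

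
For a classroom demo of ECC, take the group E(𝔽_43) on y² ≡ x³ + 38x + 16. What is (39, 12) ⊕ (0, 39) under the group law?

(20, 41)

(39, 12) + (0, 39). λ = (39 - 12)/(0 - 39) ≡ 27/4 mod 43. 4⁻¹ ≡ 11 (mod 43), so λ ≡ 39.
  x = λ² - 39 - 0 = 1521 - 39 ≡ 20; y = λ·(39 - 20) - 12 ≡ 41. → (20, 41)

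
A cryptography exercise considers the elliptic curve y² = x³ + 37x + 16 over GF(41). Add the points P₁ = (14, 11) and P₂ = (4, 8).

(14, 11) + (4, 8). λ = (8 - 11)/(4 - 14) ≡ 38/31 mod 41. 31⁻¹ ≡ 4 (mod 41) since 31·4 = 124 ≡ 1, so λ ≡ 29.
  x = λ² - 14 - 4 = 841 - 18 ≡ 3; y = λ·(14 - 3) - 11 ≡ 21. → (3, 21)

(3, 21)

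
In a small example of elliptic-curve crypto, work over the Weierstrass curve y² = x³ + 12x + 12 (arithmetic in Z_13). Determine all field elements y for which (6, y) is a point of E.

x³ + 12x + 12 = 300 ≡ 1 (mod 13).
Square roots of 1 mod 13: 1 and 12 (since 1² = 1 ≡ 1).

1, 12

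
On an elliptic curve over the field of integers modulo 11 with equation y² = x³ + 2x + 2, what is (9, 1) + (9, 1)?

tangent at (9, 1): λ = (3·9² + 2)/(2·1) ≡ 3/2. 2⁻¹ ≡ 6 (mod 11), so λ ≡ 3·6 ≡ 7.
  x = λ² - 9 - 9 = 49 - 18 ≡ 9; y = λ·(9 - 9) - 1 ≡ 10. → (9, 10)

(9, 10)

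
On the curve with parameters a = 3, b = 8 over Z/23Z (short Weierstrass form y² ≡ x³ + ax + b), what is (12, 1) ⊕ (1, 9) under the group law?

(13, 6)

(12, 1) + (1, 9). λ = (9 - 1)/(1 - 12) ≡ 8/12 mod 23. 12⁻¹ ≡ 2 (mod 23) since 12·2 = 24 ≡ 1, so λ ≡ 16.
  x = λ² - 12 - 1 = 256 - 13 ≡ 13; y = λ·(12 - 13) - 1 ≡ 6. → (13, 6)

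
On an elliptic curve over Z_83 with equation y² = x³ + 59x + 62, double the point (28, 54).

tangent at (28, 54): λ = (3·28² + 59)/(2·54) ≡ 4/25. 25⁻¹ ≡ 10 (mod 83), so λ ≡ 4·10 ≡ 40.
  x = λ² - 28 - 28 = 1600 - 56 ≡ 50; y = λ·(28 - 50) - 54 ≡ 62. → (50, 62)

(50, 62)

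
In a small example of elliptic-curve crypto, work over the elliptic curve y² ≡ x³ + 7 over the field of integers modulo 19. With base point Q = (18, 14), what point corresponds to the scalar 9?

(10, 0)

Repeated addition: build up to 9Q.
2Q: tangent at (18, 14): λ = (3·18² + 0)/(2·14) ≡ 3/9. 9⁻¹ ≡ 17 (mod 19), so λ ≡ 3·17 ≡ 13.
  x = λ² - 18 - 18 = 169 - 36 ≡ 0; y = λ·(18 - 0) - 14 ≡ 11. → (0, 11)
3Q: (0, 11) + (18, 14). λ = (14 - 11)/(18 - 0) ≡ 3/18 mod 19. 18⁻¹ ≡ 18 (mod 19) since 18·18 = 324 ≡ 1, so λ ≡ 16.
  x = λ² - 0 - 18 = 256 - 18 ≡ 10; y = λ·(0 - 10) - 11 ≡ 0. → (10, 0)
4Q: (10, 0) + (18, 14). λ = (14 - 0)/(18 - 10) ≡ 14/8 mod 19. 8⁻¹ ≡ 12 (mod 19), so λ ≡ 16.
  x = λ² - 10 - 18 = 256 - 28 ≡ 0; y = λ·(10 - 0) - 0 ≡ 8. → (0, 8)
5Q: (0, 8) + (18, 14). λ = (14 - 8)/(18 - 0) ≡ 6/18 mod 19. 18⁻¹ ≡ 18 (mod 19) since 18·18 = 324 ≡ 1, so λ ≡ 13.
  x = λ² - 0 - 18 = 169 - 18 ≡ 18; y = λ·(0 - 18) - 8 ≡ 5. → (18, 5)
6Q: (18, 5) + (18, 14): same x and y₁ ≡ -y₂, so the sum is O.
7Q: O + (18, 14) = (18, 14) (identity).
8Q: tangent at (18, 14): λ = (3·18² + 0)/(2·14) ≡ 3/9. 9⁻¹ ≡ 17 (mod 19), so λ ≡ 3·17 ≡ 13.
  x = λ² - 18 - 18 = 169 - 36 ≡ 0; y = λ·(18 - 0) - 14 ≡ 11. → (0, 11)
9Q: (0, 11) + (18, 14). λ = (14 - 11)/(18 - 0) ≡ 3/18 mod 19. 18⁻¹ ≡ 18 (mod 19), so λ ≡ 16.
  x = λ² - 0 - 18 = 256 - 18 ≡ 10; y = λ·(0 - 10) - 11 ≡ 0. → (10, 0)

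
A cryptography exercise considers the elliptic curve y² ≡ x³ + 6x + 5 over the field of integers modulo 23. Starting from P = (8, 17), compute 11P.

(13, 16)

Double-and-add on 11 = (1011)₂. Start with P = (8, 17) for the leading 1-bit.
double: tangent at (8, 17): λ = (3·8² + 6)/(2·17) ≡ 14/11. 11⁻¹ ≡ 21 (mod 23), so λ ≡ 14·21 ≡ 18.
  x = λ² - 8 - 8 = 324 - 16 ≡ 9; y = λ·(8 - 9) - 17 ≡ 11. → (9, 11)
double: tangent at (9, 11): λ = (3·9² + 6)/(2·11) ≡ 19/22. 22⁻¹ ≡ 22 (mod 23), so λ ≡ 19·22 ≡ 4.
  x = λ² - 9 - 9 = 16 - 18 ≡ 21; y = λ·(9 - 21) - 11 ≡ 10. → (21, 10)
add P: (21, 10) + (8, 17). λ = (17 - 10)/(8 - 21) ≡ 7/10 mod 23. 10⁻¹ ≡ 7 (mod 23), so λ ≡ 3.
  x = λ² - 21 - 8 = 9 - 29 ≡ 3; y = λ·(21 - 3) - 10 ≡ 21. → (3, 21)
double: tangent at (3, 21): λ = (3·3² + 6)/(2·21) ≡ 10/19. 19⁻¹ ≡ 17 (mod 23) since 19·17 = 323 ≡ 1, so λ ≡ 10·17 ≡ 9.
  x = λ² - 3 - 3 = 81 - 6 ≡ 6; y = λ·(3 - 6) - 21 ≡ 21. → (6, 21)
add P: (6, 21) + (8, 17). λ = (17 - 21)/(8 - 6) ≡ 19/2 mod 23. 2⁻¹ ≡ 12 (mod 23), so λ ≡ 21.
  x = λ² - 6 - 8 = 441 - 14 ≡ 13; y = λ·(6 - 13) - 21 ≡ 16. → (13, 16)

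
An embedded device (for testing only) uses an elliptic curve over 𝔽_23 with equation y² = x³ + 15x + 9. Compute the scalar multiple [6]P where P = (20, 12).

Double-and-add on 6 = (110)₂. Start with P = (20, 12) for the leading 1-bit.
double: tangent at (20, 12): λ = (3·20² + 15)/(2·12) ≡ 19/1. 1⁻¹ ≡ 1 (mod 23), so λ ≡ 19·1 ≡ 19.
  x = λ² - 20 - 20 = 361 - 40 ≡ 22; y = λ·(20 - 22) - 12 ≡ 19. → (22, 19)
add P: (22, 19) + (20, 12). λ = (12 - 19)/(20 - 22) ≡ 16/21 mod 23. 21⁻¹ ≡ 11 (mod 23), so λ ≡ 15.
  x = λ² - 22 - 20 = 225 - 42 ≡ 22; y = λ·(22 - 22) - 19 ≡ 4. → (22, 4)
double: tangent at (22, 4): λ = (3·22² + 15)/(2·4) ≡ 18/8. 8⁻¹ ≡ 3 (mod 23), so λ ≡ 18·3 ≡ 8.
  x = λ² - 22 - 22 = 64 - 44 ≡ 20; y = λ·(22 - 20) - 4 ≡ 12. → (20, 12)

(20, 12)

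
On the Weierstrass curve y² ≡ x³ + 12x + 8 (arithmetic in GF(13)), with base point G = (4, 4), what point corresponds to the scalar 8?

Double-and-add on 8 = (1000)₂. Start with G = (4, 4) for the leading 1-bit.
double: tangent at (4, 4): λ = (3·4² + 12)/(2·4) ≡ 8/8. 8⁻¹ ≡ 5 (mod 13) since 8·5 = 40 ≡ 1, so λ ≡ 8·5 ≡ 1.
  x = λ² - 4 - 4 = 1 - 8 ≡ 6; y = λ·(4 - 6) - 4 ≡ 7. → (6, 7)
double: tangent at (6, 7): λ = (3·6² + 12)/(2·7) ≡ 3/1. 1⁻¹ ≡ 1 (mod 13), so λ ≡ 3·1 ≡ 3.
  x = λ² - 6 - 6 = 9 - 12 ≡ 10; y = λ·(6 - 10) - 7 ≡ 7. → (10, 7)
double: tangent at (10, 7): λ = (3·10² + 12)/(2·7) ≡ 0/1. 1⁻¹ ≡ 1 (mod 13) since 1·1 = 1 ≡ 1, so λ ≡ 0·1 ≡ 0.
  x = λ² - 10 - 10 = 0 - 20 ≡ 6; y = λ·(10 - 6) - 7 ≡ 6. → (6, 6)

(6, 6)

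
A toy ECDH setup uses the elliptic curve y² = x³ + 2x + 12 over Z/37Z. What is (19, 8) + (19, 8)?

(25, 6)

tangent at (19, 8): λ = (3·19² + 2)/(2·8) ≡ 12/16. 16⁻¹ ≡ 7 (mod 37) since 16·7 = 112 ≡ 1, so λ ≡ 12·7 ≡ 10.
  x = λ² - 19 - 19 = 100 - 38 ≡ 25; y = λ·(19 - 25) - 8 ≡ 6. → (25, 6)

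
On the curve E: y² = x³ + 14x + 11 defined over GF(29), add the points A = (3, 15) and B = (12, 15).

(3, 15) + (12, 15). λ = (15 - 15)/(12 - 3) ≡ 0/9 mod 29. 9⁻¹ ≡ 13 (mod 29), so λ ≡ 0.
  x = λ² - 3 - 12 = 0 - 15 ≡ 14; y = λ·(3 - 14) - 15 ≡ 14. → (14, 14)

(14, 14)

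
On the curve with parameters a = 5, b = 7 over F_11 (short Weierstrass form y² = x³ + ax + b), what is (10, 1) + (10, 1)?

(7, 0)

tangent at (10, 1): λ = (3·10² + 5)/(2·1) ≡ 8/2. 2⁻¹ ≡ 6 (mod 11) since 2·6 = 12 ≡ 1, so λ ≡ 8·6 ≡ 4.
  x = λ² - 10 - 10 = 16 - 20 ≡ 7; y = λ·(10 - 7) - 1 ≡ 0. → (7, 0)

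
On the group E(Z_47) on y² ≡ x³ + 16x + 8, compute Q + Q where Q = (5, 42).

(15, 2)

tangent at (5, 42): λ = (3·5² + 16)/(2·42) ≡ 44/37. 37⁻¹ ≡ 14 (mod 47), so λ ≡ 44·14 ≡ 5.
  x = λ² - 5 - 5 = 25 - 10 ≡ 15; y = λ·(5 - 15) - 42 ≡ 2. → (15, 2)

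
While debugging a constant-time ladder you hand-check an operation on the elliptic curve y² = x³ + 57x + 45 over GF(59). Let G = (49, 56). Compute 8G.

(40, 3)

Double-and-add on 8 = (1000)₂. Start with G = (49, 56) for the leading 1-bit.
double: tangent at (49, 56): λ = (3·49² + 57)/(2·56) ≡ 3/53. 53⁻¹ ≡ 49 (mod 59), so λ ≡ 3·49 ≡ 29.
  x = λ² - 49 - 49 = 841 - 98 ≡ 35; y = λ·(49 - 35) - 56 ≡ 55. → (35, 55)
double: tangent at (35, 55): λ = (3·35² + 57)/(2·55) ≡ 15/51. 51⁻¹ ≡ 22 (mod 59), so λ ≡ 15·22 ≡ 35.
  x = λ² - 35 - 35 = 1225 - 70 ≡ 34; y = λ·(35 - 34) - 55 ≡ 39. → (34, 39)
double: tangent at (34, 39): λ = (3·34² + 57)/(2·39) ≡ 44/19. 19⁻¹ ≡ 28 (mod 59), so λ ≡ 44·28 ≡ 52.
  x = λ² - 34 - 34 = 2704 - 68 ≡ 40; y = λ·(34 - 40) - 39 ≡ 3. → (40, 3)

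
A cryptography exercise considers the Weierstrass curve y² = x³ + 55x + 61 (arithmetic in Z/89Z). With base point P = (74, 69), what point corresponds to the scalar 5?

(85, 69)

Repeated addition: build up to 5P.
2P: tangent at (74, 69): λ = (3·74² + 55)/(2·69) ≡ 18/49. 49⁻¹ ≡ 20 (mod 89) since 49·20 = 980 ≡ 1, so λ ≡ 18·20 ≡ 4.
  x = λ² - 74 - 74 = 16 - 148 ≡ 46; y = λ·(74 - 46) - 69 ≡ 43. → (46, 43)
3P: (46, 43) + (74, 69). λ = (69 - 43)/(74 - 46) ≡ 26/28 mod 89. 28⁻¹ ≡ 35 (mod 89), so λ ≡ 20.
  x = λ² - 46 - 74 = 400 - 120 ≡ 13; y = λ·(46 - 13) - 43 ≡ 83. → (13, 83)
4P: (13, 83) + (74, 69). λ = (69 - 83)/(74 - 13) ≡ 75/61 mod 89. 61⁻¹ ≡ 54 (mod 89) since 61·54 = 3294 ≡ 1, so λ ≡ 45.
  x = λ² - 13 - 74 = 2025 - 87 ≡ 69; y = λ·(13 - 69) - 83 ≡ 67. → (69, 67)
5P: (69, 67) + (74, 69). λ = (69 - 67)/(74 - 69) ≡ 2/5 mod 89. 5⁻¹ ≡ 18 (mod 89), so λ ≡ 36.
  x = λ² - 69 - 74 = 1296 - 143 ≡ 85; y = λ·(69 - 85) - 67 ≡ 69. → (85, 69)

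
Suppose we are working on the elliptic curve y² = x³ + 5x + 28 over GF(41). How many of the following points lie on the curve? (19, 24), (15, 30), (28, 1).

(19, 24): 24² ≡ 2, rhs ≡ 12 → off.
(15, 30): 30² ≡ 39, rhs ≡ 34 → off.
(28, 1): 1² ≡ 1, rhs ≡ 21 → off.

0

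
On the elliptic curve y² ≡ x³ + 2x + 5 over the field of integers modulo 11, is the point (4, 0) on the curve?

yes

y² = 0² ≡ 0; x³ + 2x + 5 = 77 ≡ 0 (mod 11). 0 = 0.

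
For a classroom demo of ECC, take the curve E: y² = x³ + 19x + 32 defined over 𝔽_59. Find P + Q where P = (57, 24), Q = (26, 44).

(3, 23)

(57, 24) + (26, 44). λ = (44 - 24)/(26 - 57) ≡ 20/28 mod 59. 28⁻¹ ≡ 19 (mod 59), so λ ≡ 26.
  x = λ² - 57 - 26 = 676 - 83 ≡ 3; y = λ·(57 - 3) - 24 ≡ 23. → (3, 23)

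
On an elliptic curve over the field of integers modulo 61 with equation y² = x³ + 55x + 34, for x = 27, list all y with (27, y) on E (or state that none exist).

x³ + 55x + 34 = 21202 ≡ 35 (mod 61).
35 is a non-residue mod 61; no y exists.

none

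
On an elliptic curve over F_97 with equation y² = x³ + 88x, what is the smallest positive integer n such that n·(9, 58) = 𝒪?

2P: tangent at (9, 58): λ = (3·9² + 88)/(2·58) ≡ 40/19. 19⁻¹ ≡ 46 (mod 97), so λ ≡ 40·46 ≡ 94.
  x = λ² - 9 - 9 = 8836 - 18 ≡ 88; y = λ·(9 - 88) - 58 ≡ 82. → (88, 82)
3P: (88, 82) + (9, 58). λ = (58 - 82)/(9 - 88) ≡ 73/18 mod 97. 18⁻¹ ≡ 27 (mod 97), so λ ≡ 31.
  x = λ² - 88 - 9 = 961 - 97 ≡ 88; y = λ·(88 - 88) - 82 ≡ 15. → (88, 15)
4P: (88, 15) + (9, 58). λ = (58 - 15)/(9 - 88) ≡ 43/18 mod 97. 18⁻¹ ≡ 27 (mod 97), so λ ≡ 94.
  x = λ² - 88 - 9 = 8836 - 97 ≡ 9; y = λ·(88 - 9) - 15 ≡ 39. → (9, 39)
5P: (9, 39) + (9, 58): same x and y₁ ≡ -y₂, so the sum is 𝒪.
5P = 𝒪, so the order is 5.

5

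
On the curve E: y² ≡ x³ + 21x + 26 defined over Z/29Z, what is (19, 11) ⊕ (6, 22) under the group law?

(19, 11) + (6, 22). λ = (22 - 11)/(6 - 19) ≡ 11/16 mod 29. 16⁻¹ ≡ 20 (mod 29) since 16·20 = 320 ≡ 1, so λ ≡ 17.
  x = λ² - 19 - 6 = 289 - 25 ≡ 3; y = λ·(19 - 3) - 11 ≡ 0. → (3, 0)

(3, 0)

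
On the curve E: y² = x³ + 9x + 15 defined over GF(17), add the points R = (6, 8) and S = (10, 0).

(6, 8) + (10, 0). λ = (0 - 8)/(10 - 6) ≡ 9/4 mod 17. 4⁻¹ ≡ 13 (mod 17), so λ ≡ 15.
  x = λ² - 6 - 10 = 225 - 16 ≡ 5; y = λ·(6 - 5) - 8 ≡ 7. → (5, 7)

(5, 7)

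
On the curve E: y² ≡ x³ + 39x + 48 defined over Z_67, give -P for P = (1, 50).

-(1, 50) = (1, -50 mod 67) = (1, 17).

(1, 17)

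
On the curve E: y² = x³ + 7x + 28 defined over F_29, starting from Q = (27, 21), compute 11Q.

O

Double-and-add on 11 = (1011)₂. Start with Q = (27, 21) for the leading 1-bit.
double: tangent at (27, 21): λ = (3·27² + 7)/(2·21) ≡ 19/13. 13⁻¹ ≡ 9 (mod 29) since 13·9 = 117 ≡ 1, so λ ≡ 19·9 ≡ 26.
  x = λ² - 27 - 27 = 676 - 54 ≡ 13; y = λ·(27 - 13) - 21 ≡ 24. → (13, 24)
double: tangent at (13, 24): λ = (3·13² + 7)/(2·24) ≡ 21/19. 19⁻¹ ≡ 26 (mod 29), so λ ≡ 21·26 ≡ 24.
  x = λ² - 13 - 13 = 576 - 26 ≡ 28; y = λ·(13 - 28) - 24 ≡ 22. → (28, 22)
add Q: (28, 22) + (27, 21). λ = (21 - 22)/(27 - 28) ≡ 28/28 mod 29. 28⁻¹ ≡ 28 (mod 29), so λ ≡ 1.
  x = λ² - 28 - 27 = 1 - 55 ≡ 4; y = λ·(28 - 4) - 22 ≡ 2. → (4, 2)
double: tangent at (4, 2): λ = (3·4² + 7)/(2·2) ≡ 26/4. 4⁻¹ ≡ 22 (mod 29) since 4·22 = 88 ≡ 1, so λ ≡ 26·22 ≡ 21.
  x = λ² - 4 - 4 = 441 - 8 ≡ 27; y = λ·(4 - 27) - 2 ≡ 8. → (27, 8)
add Q: (27, 8) + (27, 21): same x and y₁ ≡ -y₂, so the sum is O.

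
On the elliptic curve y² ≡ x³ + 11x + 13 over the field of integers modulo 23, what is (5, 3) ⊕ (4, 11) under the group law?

(5, 3) + (4, 11). λ = (11 - 3)/(4 - 5) ≡ 8/22 mod 23. 22⁻¹ ≡ 22 (mod 23) since 22·22 = 484 ≡ 1, so λ ≡ 15.
  x = λ² - 5 - 4 = 225 - 9 ≡ 9; y = λ·(5 - 9) - 3 ≡ 6. → (9, 6)

(9, 6)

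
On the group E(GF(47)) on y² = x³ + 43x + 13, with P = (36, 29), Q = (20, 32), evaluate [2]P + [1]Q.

(39, 35)

First 2P:
Repeated addition: build up to 2P.
2P: tangent at (36, 29): λ = (3·36² + 43)/(2·29) ≡ 30/11. 11⁻¹ ≡ 30 (mod 47) since 11·30 = 330 ≡ 1, so λ ≡ 30·30 ≡ 7.
  x = λ² - 36 - 36 = 49 - 72 ≡ 24; y = λ·(36 - 24) - 29 ≡ 8. → (24, 8)
2P = (24, 8).
Finally 2P + Q:
(24, 8) + (20, 32). λ = (32 - 8)/(20 - 24) ≡ 24/43 mod 47. 43⁻¹ ≡ 35 (mod 47), so λ ≡ 41.
  x = λ² - 24 - 20 = 1681 - 44 ≡ 39; y = λ·(24 - 39) - 8 ≡ 35. → (39, 35)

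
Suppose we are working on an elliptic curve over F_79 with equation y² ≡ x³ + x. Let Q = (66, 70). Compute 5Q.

Double-and-add on 5 = (101)₂. Start with Q = (66, 70) for the leading 1-bit.
double: tangent at (66, 70): λ = (3·66² + 1)/(2·70) ≡ 34/61. 61⁻¹ ≡ 57 (mod 79), so λ ≡ 34·57 ≡ 42.
  x = λ² - 66 - 66 = 1764 - 132 ≡ 52; y = λ·(66 - 52) - 70 ≡ 44. → (52, 44)
double: tangent at (52, 44): λ = (3·52² + 1)/(2·44) ≡ 55/9. 9⁻¹ ≡ 44 (mod 79), so λ ≡ 55·44 ≡ 50.
  x = λ² - 52 - 52 = 2500 - 104 ≡ 26; y = λ·(52 - 26) - 44 ≡ 71. → (26, 71)
add Q: (26, 71) + (66, 70). λ = (70 - 71)/(66 - 26) ≡ 78/40 mod 79. 40⁻¹ ≡ 2 (mod 79), so λ ≡ 77.
  x = λ² - 26 - 66 = 5929 - 92 ≡ 70; y = λ·(26 - 70) - 71 ≡ 17. → (70, 17)

(70, 17)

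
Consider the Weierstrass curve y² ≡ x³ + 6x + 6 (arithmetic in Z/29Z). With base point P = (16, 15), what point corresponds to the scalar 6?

Repeated addition: build up to 6P.
2P: tangent at (16, 15): λ = (3·16² + 6)/(2·15) ≡ 20/1. 1⁻¹ ≡ 1 (mod 29) since 1·1 = 1 ≡ 1, so λ ≡ 20·1 ≡ 20.
  x = λ² - 16 - 16 = 400 - 32 ≡ 20; y = λ·(16 - 20) - 15 ≡ 21. → (20, 21)
3P: (20, 21) + (16, 15). λ = (15 - 21)/(16 - 20) ≡ 23/25 mod 29. 25⁻¹ ≡ 7 (mod 29) since 25·7 = 175 ≡ 1, so λ ≡ 16.
  x = λ² - 20 - 16 = 256 - 36 ≡ 17; y = λ·(20 - 17) - 21 ≡ 27. → (17, 27)
4P: (17, 27) + (16, 15). λ = (15 - 27)/(16 - 17) ≡ 17/28 mod 29. 28⁻¹ ≡ 28 (mod 29) since 28·28 = 784 ≡ 1, so λ ≡ 12.
  x = λ² - 17 - 16 = 144 - 33 ≡ 24; y = λ·(17 - 24) - 27 ≡ 5. → (24, 5)
5P: (24, 5) + (16, 15). λ = (15 - 5)/(16 - 24) ≡ 10/21 mod 29. 21⁻¹ ≡ 18 (mod 29), so λ ≡ 6.
  x = λ² - 24 - 16 = 36 - 40 ≡ 25; y = λ·(24 - 25) - 5 ≡ 18. → (25, 18)
6P: (25, 18) + (16, 15). λ = (15 - 18)/(16 - 25) ≡ 26/20 mod 29. 20⁻¹ ≡ 16 (mod 29), so λ ≡ 10.
  x = λ² - 25 - 16 = 100 - 41 ≡ 1; y = λ·(25 - 1) - 18 ≡ 19. → (1, 19)

(1, 19)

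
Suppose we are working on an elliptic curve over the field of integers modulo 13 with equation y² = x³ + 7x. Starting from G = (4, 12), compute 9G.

O

Double-and-add on 9 = (1001)₂. Start with G = (4, 12) for the leading 1-bit.
double: tangent at (4, 12): λ = (3·4² + 7)/(2·12) ≡ 3/11. 11⁻¹ ≡ 6 (mod 13), so λ ≡ 3·6 ≡ 5.
  x = λ² - 4 - 4 = 25 - 8 ≡ 4; y = λ·(4 - 4) - 12 ≡ 1. → (4, 1)
double: tangent at (4, 1): λ = (3·4² + 7)/(2·1) ≡ 3/2. 2⁻¹ ≡ 7 (mod 13), so λ ≡ 3·7 ≡ 8.
  x = λ² - 4 - 4 = 64 - 8 ≡ 4; y = λ·(4 - 4) - 1 ≡ 12. → (4, 12)
double: tangent at (4, 12): λ = (3·4² + 7)/(2·12) ≡ 3/11. 11⁻¹ ≡ 6 (mod 13) since 11·6 = 66 ≡ 1, so λ ≡ 3·6 ≡ 5.
  x = λ² - 4 - 4 = 25 - 8 ≡ 4; y = λ·(4 - 4) - 12 ≡ 1. → (4, 1)
add G: (4, 1) + (4, 12): same x and y₁ ≡ -y₂, so the sum is O.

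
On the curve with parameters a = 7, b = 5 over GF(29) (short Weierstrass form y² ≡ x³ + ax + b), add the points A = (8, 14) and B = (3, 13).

(8, 14) + (3, 13). λ = (13 - 14)/(3 - 8) ≡ 28/24 mod 29. 24⁻¹ ≡ 23 (mod 29), so λ ≡ 6.
  x = λ² - 8 - 3 = 36 - 11 ≡ 25; y = λ·(8 - 25) - 14 ≡ 0. → (25, 0)

(25, 0)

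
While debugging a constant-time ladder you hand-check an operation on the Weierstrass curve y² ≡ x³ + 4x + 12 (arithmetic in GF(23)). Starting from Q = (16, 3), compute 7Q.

Double-and-add on 7 = (111)₂. Start with Q = (16, 3) for the leading 1-bit.
double: tangent at (16, 3): λ = (3·16² + 4)/(2·3) ≡ 13/6. 6⁻¹ ≡ 4 (mod 23) since 6·4 = 24 ≡ 1, so λ ≡ 13·4 ≡ 6.
  x = λ² - 16 - 16 = 36 - 32 ≡ 4; y = λ·(16 - 4) - 3 ≡ 0. → (4, 0)
add Q: (4, 0) + (16, 3). λ = (3 - 0)/(16 - 4) ≡ 3/12 mod 23. 12⁻¹ ≡ 2 (mod 23), so λ ≡ 6.
  x = λ² - 4 - 16 = 36 - 20 ≡ 16; y = λ·(4 - 16) - 0 ≡ 20. → (16, 20)
double: tangent at (16, 20): λ = (3·16² + 4)/(2·20) ≡ 13/17. 17⁻¹ ≡ 19 (mod 23), so λ ≡ 13·19 ≡ 17.
  x = λ² - 16 - 16 = 289 - 32 ≡ 4; y = λ·(16 - 4) - 20 ≡ 0. → (4, 0)
add Q: (4, 0) + (16, 3). λ = (3 - 0)/(16 - 4) ≡ 3/12 mod 23. 12⁻¹ ≡ 2 (mod 23), so λ ≡ 6.
  x = λ² - 4 - 16 = 36 - 20 ≡ 16; y = λ·(4 - 16) - 0 ≡ 20. → (16, 20)

(16, 20)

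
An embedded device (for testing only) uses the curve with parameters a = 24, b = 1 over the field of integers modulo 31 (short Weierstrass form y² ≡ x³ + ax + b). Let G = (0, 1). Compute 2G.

(20, 7)

tangent at (0, 1): λ = (3·0² + 24)/(2·1) ≡ 24/2. 2⁻¹ ≡ 16 (mod 31), so λ ≡ 24·16 ≡ 12.
  x = λ² - 0 - 0 = 144 - 0 ≡ 20; y = λ·(0 - 20) - 1 ≡ 7. → (20, 7)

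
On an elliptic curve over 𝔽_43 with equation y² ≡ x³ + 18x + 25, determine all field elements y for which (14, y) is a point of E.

x³ + 18x + 25 = 3021 ≡ 11 (mod 43).
Square roots of 11 mod 43: 21 and 22 (since 21² = 441 ≡ 11).

21, 22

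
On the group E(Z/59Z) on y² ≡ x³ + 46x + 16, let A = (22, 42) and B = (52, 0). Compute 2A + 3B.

(22, 17)

First 2A:
Repeated addition: build up to 2A.
2A: tangent at (22, 42): λ = (3·22² + 46)/(2·42) ≡ 23/25. 25⁻¹ ≡ 26 (mod 59) since 25·26 = 650 ≡ 1, so λ ≡ 23·26 ≡ 8.
  x = λ² - 22 - 22 = 64 - 44 ≡ 20; y = λ·(22 - 20) - 42 ≡ 33. → (20, 33)
2A = (20, 33).
Next 3B:
Repeated addition: build up to 3B.
2B: (52, 0) + (52, 0): same x and y₁ ≡ -y₂, so the sum is 𝒪.
3B: 𝒪 + (52, 0) = (52, 0) (identity).
3B = (52, 0).
Finally 2A + 3B:
(20, 33) + (52, 0). λ = (0 - 33)/(52 - 20) ≡ 26/32 mod 59. 32⁻¹ ≡ 24 (mod 59) since 32·24 = 768 ≡ 1, so λ ≡ 34.
  x = λ² - 20 - 52 = 1156 - 72 ≡ 22; y = λ·(20 - 22) - 33 ≡ 17. → (22, 17)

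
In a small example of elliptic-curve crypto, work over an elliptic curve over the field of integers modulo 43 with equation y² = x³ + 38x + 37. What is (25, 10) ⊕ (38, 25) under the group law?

(25, 10) + (38, 25). λ = (25 - 10)/(38 - 25) ≡ 15/13 mod 43. 13⁻¹ ≡ 10 (mod 43), so λ ≡ 21.
  x = λ² - 25 - 38 = 441 - 63 ≡ 34; y = λ·(25 - 34) - 10 ≡ 16. → (34, 16)

(34, 16)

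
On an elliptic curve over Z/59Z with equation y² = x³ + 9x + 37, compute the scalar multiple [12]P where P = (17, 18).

Repeated addition: build up to 12P.
2P: tangent at (17, 18): λ = (3·17² + 9)/(2·18) ≡ 50/36. 36⁻¹ ≡ 41 (mod 59), so λ ≡ 50·41 ≡ 44.
  x = λ² - 17 - 17 = 1936 - 34 ≡ 14; y = λ·(17 - 14) - 18 ≡ 55. → (14, 55)
3P: (14, 55) + (17, 18). λ = (18 - 55)/(17 - 14) ≡ 22/3 mod 59. 3⁻¹ ≡ 20 (mod 59) since 3·20 = 60 ≡ 1, so λ ≡ 27.
  x = λ² - 14 - 17 = 729 - 31 ≡ 49; y = λ·(14 - 49) - 55 ≡ 3. → (49, 3)
4P: (49, 3) + (17, 18). λ = (18 - 3)/(17 - 49) ≡ 15/27 mod 59. 27⁻¹ ≡ 35 (mod 59), so λ ≡ 53.
  x = λ² - 49 - 17 = 2809 - 66 ≡ 29; y = λ·(49 - 29) - 3 ≡ 54. → (29, 54)
5P: (29, 54) + (17, 18). λ = (18 - 54)/(17 - 29) ≡ 23/47 mod 59. 47⁻¹ ≡ 54 (mod 59), so λ ≡ 3.
  x = λ² - 29 - 17 = 9 - 46 ≡ 22; y = λ·(29 - 22) - 54 ≡ 26. → (22, 26)
6P: (22, 26) + (17, 18). λ = (18 - 26)/(17 - 22) ≡ 51/54 mod 59. 54⁻¹ ≡ 47 (mod 59) since 54·47 = 2538 ≡ 1, so λ ≡ 37.
  x = λ² - 22 - 17 = 1369 - 39 ≡ 32; y = λ·(22 - 32) - 26 ≡ 17. → (32, 17)
7P: (32, 17) + (17, 18). λ = (18 - 17)/(17 - 32) ≡ 1/44 mod 59. 44⁻¹ ≡ 55 (mod 59), so λ ≡ 55.
  x = λ² - 32 - 17 = 3025 - 49 ≡ 26; y = λ·(32 - 26) - 17 ≡ 18. → (26, 18)
8P: (26, 18) + (17, 18). λ = (18 - 18)/(17 - 26) ≡ 0/50 mod 59. 50⁻¹ ≡ 13 (mod 59) since 50·13 = 650 ≡ 1, so λ ≡ 0.
  x = λ² - 26 - 17 = 0 - 43 ≡ 16; y = λ·(26 - 16) - 18 ≡ 41. → (16, 41)
9P: (16, 41) + (17, 18). λ = (18 - 41)/(17 - 16) ≡ 36/1 mod 59. 1⁻¹ ≡ 1 (mod 59), so λ ≡ 36.
  x = λ² - 16 - 17 = 1296 - 33 ≡ 24; y = λ·(16 - 24) - 41 ≡ 25. → (24, 25)
10P: (24, 25) + (17, 18). λ = (18 - 25)/(17 - 24) ≡ 52/52 mod 59. 52⁻¹ ≡ 42 (mod 59) since 52·42 = 2184 ≡ 1, so λ ≡ 1.
  x = λ² - 24 - 17 = 1 - 41 ≡ 19; y = λ·(24 - 19) - 25 ≡ 39. → (19, 39)
11P: (19, 39) + (17, 18). λ = (18 - 39)/(17 - 19) ≡ 38/57 mod 59. 57⁻¹ ≡ 29 (mod 59), so λ ≡ 40.
  x = λ² - 19 - 17 = 1600 - 36 ≡ 30; y = λ·(19 - 30) - 39 ≡ 52. → (30, 52)
12P: (30, 52) + (17, 18). λ = (18 - 52)/(17 - 30) ≡ 25/46 mod 59. 46⁻¹ ≡ 9 (mod 59), so λ ≡ 48.
  x = λ² - 30 - 17 = 2304 - 47 ≡ 15; y = λ·(30 - 15) - 52 ≡ 19. → (15, 19)

(15, 19)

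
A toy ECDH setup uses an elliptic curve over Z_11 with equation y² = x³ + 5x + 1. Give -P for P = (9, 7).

(9, 4)

-(9, 7) = (9, -7 mod 11) = (9, 4).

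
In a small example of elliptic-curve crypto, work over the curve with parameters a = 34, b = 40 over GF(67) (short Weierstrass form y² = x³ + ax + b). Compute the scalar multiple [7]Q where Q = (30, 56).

Repeated addition: build up to 7Q.
2Q: tangent at (30, 56): λ = (3·30² + 34)/(2·56) ≡ 54/45. 45⁻¹ ≡ 3 (mod 67), so λ ≡ 54·3 ≡ 28.
  x = λ² - 30 - 30 = 784 - 60 ≡ 54; y = λ·(30 - 54) - 56 ≡ 9. → (54, 9)
3Q: (54, 9) + (30, 56). λ = (56 - 9)/(30 - 54) ≡ 47/43 mod 67. 43⁻¹ ≡ 53 (mod 67), so λ ≡ 12.
  x = λ² - 54 - 30 = 144 - 84 ≡ 60; y = λ·(54 - 60) - 9 ≡ 53. → (60, 53)
4Q: (60, 53) + (30, 56). λ = (56 - 53)/(30 - 60) ≡ 3/37 mod 67. 37⁻¹ ≡ 29 (mod 67), so λ ≡ 20.
  x = λ² - 60 - 30 = 400 - 90 ≡ 42; y = λ·(60 - 42) - 53 ≡ 39. → (42, 39)
5Q: (42, 39) + (30, 56). λ = (56 - 39)/(30 - 42) ≡ 17/55 mod 67. 55⁻¹ ≡ 39 (mod 67), so λ ≡ 60.
  x = λ² - 42 - 30 = 3600 - 72 ≡ 44; y = λ·(42 - 44) - 39 ≡ 42. → (44, 42)
6Q: (44, 42) + (30, 56). λ = (56 - 42)/(30 - 44) ≡ 14/53 mod 67. 53⁻¹ ≡ 43 (mod 67), so λ ≡ 66.
  x = λ² - 44 - 30 = 4356 - 74 ≡ 61; y = λ·(44 - 61) - 42 ≡ 42. → (61, 42)
7Q: (61, 42) + (30, 56). λ = (56 - 42)/(30 - 61) ≡ 14/36 mod 67. 36⁻¹ ≡ 54 (mod 67), so λ ≡ 19.
  x = λ² - 61 - 30 = 361 - 91 ≡ 2; y = λ·(61 - 2) - 42 ≡ 7. → (2, 7)

(2, 7)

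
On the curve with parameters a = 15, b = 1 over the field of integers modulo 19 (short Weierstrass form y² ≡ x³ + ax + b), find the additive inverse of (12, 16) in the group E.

-(12, 16) = (12, -16 mod 19) = (12, 3).

(12, 3)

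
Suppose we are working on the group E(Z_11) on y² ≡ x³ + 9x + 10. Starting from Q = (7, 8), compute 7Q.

(7, 3)

Repeated addition: build up to 7Q.
2Q: tangent at (7, 8): λ = (3·7² + 9)/(2·8) ≡ 2/5. 5⁻¹ ≡ 9 (mod 11), so λ ≡ 2·9 ≡ 7.
  x = λ² - 7 - 7 = 49 - 14 ≡ 2; y = λ·(7 - 2) - 8 ≡ 5. → (2, 5)
3Q: (2, 5) + (7, 8). λ = (8 - 5)/(7 - 2) ≡ 3/5 mod 11. 5⁻¹ ≡ 9 (mod 11), so λ ≡ 5.
  x = λ² - 2 - 7 = 25 - 9 ≡ 5; y = λ·(2 - 5) - 5 ≡ 2. → (5, 2)
4Q: (5, 2) + (7, 8). λ = (8 - 2)/(7 - 5) ≡ 6/2 mod 11. 2⁻¹ ≡ 6 (mod 11), so λ ≡ 3.
  x = λ² - 5 - 7 = 9 - 12 ≡ 8; y = λ·(5 - 8) - 2 ≡ 0. → (8, 0)
5Q: (8, 0) + (7, 8). λ = (8 - 0)/(7 - 8) ≡ 8/10 mod 11. 10⁻¹ ≡ 10 (mod 11), so λ ≡ 3.
  x = λ² - 8 - 7 = 9 - 15 ≡ 5; y = λ·(8 - 5) - 0 ≡ 9. → (5, 9)
6Q: (5, 9) + (7, 8). λ = (8 - 9)/(7 - 5) ≡ 10/2 mod 11. 2⁻¹ ≡ 6 (mod 11), so λ ≡ 5.
  x = λ² - 5 - 7 = 25 - 12 ≡ 2; y = λ·(5 - 2) - 9 ≡ 6. → (2, 6)
7Q: (2, 6) + (7, 8). λ = (8 - 6)/(7 - 2) ≡ 2/5 mod 11. 5⁻¹ ≡ 9 (mod 11) since 5·9 = 45 ≡ 1, so λ ≡ 7.
  x = λ² - 2 - 7 = 49 - 9 ≡ 7; y = λ·(2 - 7) - 6 ≡ 3. → (7, 3)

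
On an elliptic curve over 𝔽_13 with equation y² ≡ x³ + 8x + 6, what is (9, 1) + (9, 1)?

tangent at (9, 1): λ = (3·9² + 8)/(2·1) ≡ 4/2. 2⁻¹ ≡ 7 (mod 13), so λ ≡ 4·7 ≡ 2.
  x = λ² - 9 - 9 = 4 - 18 ≡ 12; y = λ·(9 - 12) - 1 ≡ 6. → (12, 6)

(12, 6)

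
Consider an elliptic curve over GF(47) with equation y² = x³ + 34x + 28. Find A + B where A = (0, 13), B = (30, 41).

(0, 13) + (30, 41). λ = (41 - 13)/(30 - 0) ≡ 28/30 mod 47. 30⁻¹ ≡ 11 (mod 47) since 30·11 = 330 ≡ 1, so λ ≡ 26.
  x = λ² - 0 - 30 = 676 - 30 ≡ 35; y = λ·(0 - 35) - 13 ≡ 17. → (35, 17)

(35, 17)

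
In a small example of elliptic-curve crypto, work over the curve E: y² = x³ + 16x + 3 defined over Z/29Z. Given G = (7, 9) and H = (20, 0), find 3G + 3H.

First 3G:
Repeated addition: build up to 3G.
2G: tangent at (7, 9): λ = (3·7² + 16)/(2·9) ≡ 18/18. 18⁻¹ ≡ 21 (mod 29), so λ ≡ 18·21 ≡ 1.
  x = λ² - 7 - 7 = 1 - 14 ≡ 16; y = λ·(7 - 16) - 9 ≡ 11. → (16, 11)
3G: (16, 11) + (7, 9). λ = (9 - 11)/(7 - 16) ≡ 27/20 mod 29. 20⁻¹ ≡ 16 (mod 29) since 20·16 = 320 ≡ 1, so λ ≡ 26.
  x = λ² - 16 - 7 = 676 - 23 ≡ 15; y = λ·(16 - 15) - 11 ≡ 15. → (15, 15)
3G = (15, 15).
Next 3H:
Repeated addition: build up to 3H.
2H: (20, 0) + (20, 0): same x and y₁ ≡ -y₂, so the sum is ∞.
3H: ∞ + (20, 0) = (20, 0) (identity).
3H = (20, 0).
Finally 3G + 3H:
(15, 15) + (20, 0). λ = (0 - 15)/(20 - 15) ≡ 14/5 mod 29. 5⁻¹ ≡ 6 (mod 29), so λ ≡ 26.
  x = λ² - 15 - 20 = 676 - 35 ≡ 3; y = λ·(15 - 3) - 15 ≡ 7. → (3, 7)

(3, 7)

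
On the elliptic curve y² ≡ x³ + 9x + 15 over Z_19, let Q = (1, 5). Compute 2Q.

tangent at (1, 5): λ = (3·1² + 9)/(2·5) ≡ 12/10. 10⁻¹ ≡ 2 (mod 19), so λ ≡ 12·2 ≡ 5.
  x = λ² - 1 - 1 = 25 - 2 ≡ 4; y = λ·(1 - 4) - 5 ≡ 18. → (4, 18)

(4, 18)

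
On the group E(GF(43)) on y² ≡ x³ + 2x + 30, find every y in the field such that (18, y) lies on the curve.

none

x³ + 2x + 30 = 5898 ≡ 7 (mod 43).
7 is a non-residue mod 43; no y exists.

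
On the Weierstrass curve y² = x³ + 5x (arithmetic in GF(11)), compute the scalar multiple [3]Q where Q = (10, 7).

(7, 2)

Repeated addition: build up to 3Q.
2Q: tangent at (10, 7): λ = (3·10² + 5)/(2·7) ≡ 8/3. 3⁻¹ ≡ 4 (mod 11), so λ ≡ 8·4 ≡ 10.
  x = λ² - 10 - 10 = 100 - 20 ≡ 3; y = λ·(10 - 3) - 7 ≡ 8. → (3, 8)
3Q: (3, 8) + (10, 7). λ = (7 - 8)/(10 - 3) ≡ 10/7 mod 11. 7⁻¹ ≡ 8 (mod 11), so λ ≡ 3.
  x = λ² - 3 - 10 = 9 - 13 ≡ 7; y = λ·(3 - 7) - 8 ≡ 2. → (7, 2)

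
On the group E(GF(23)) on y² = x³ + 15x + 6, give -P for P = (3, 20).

(3, 3)

-(3, 20) = (3, -20 mod 23) = (3, 3).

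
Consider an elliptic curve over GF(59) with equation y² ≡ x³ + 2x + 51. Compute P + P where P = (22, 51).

(40, 36)

tangent at (22, 51): λ = (3·22² + 2)/(2·51) ≡ 38/43. 43⁻¹ ≡ 11 (mod 59) since 43·11 = 473 ≡ 1, so λ ≡ 38·11 ≡ 5.
  x = λ² - 22 - 22 = 25 - 44 ≡ 40; y = λ·(22 - 40) - 51 ≡ 36. → (40, 36)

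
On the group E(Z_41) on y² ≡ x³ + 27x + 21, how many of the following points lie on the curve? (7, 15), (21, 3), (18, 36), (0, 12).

4

(7, 15): 15² ≡ 20, rhs ≡ 20 → on.
(21, 3): 3² ≡ 9, rhs ≡ 9 → on.
(18, 36): 36² ≡ 25, rhs ≡ 25 → on.
(0, 12): 12² ≡ 21, rhs ≡ 21 → on.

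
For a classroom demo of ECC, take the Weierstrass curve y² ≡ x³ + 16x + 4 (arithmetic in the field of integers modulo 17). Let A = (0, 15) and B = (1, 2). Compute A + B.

(15, 10)

(0, 15) + (1, 2). λ = (2 - 15)/(1 - 0) ≡ 4/1 mod 17. 1⁻¹ ≡ 1 (mod 17) since 1·1 = 1 ≡ 1, so λ ≡ 4.
  x = λ² - 0 - 1 = 16 - 1 ≡ 15; y = λ·(0 - 15) - 15 ≡ 10. → (15, 10)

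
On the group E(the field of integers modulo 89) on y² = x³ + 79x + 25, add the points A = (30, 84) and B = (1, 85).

(30, 84) + (1, 85). λ = (85 - 84)/(1 - 30) ≡ 1/60 mod 89. 60⁻¹ ≡ 46 (mod 89), so λ ≡ 46.
  x = λ² - 30 - 1 = 2116 - 31 ≡ 38; y = λ·(30 - 38) - 84 ≡ 82. → (38, 82)

(38, 82)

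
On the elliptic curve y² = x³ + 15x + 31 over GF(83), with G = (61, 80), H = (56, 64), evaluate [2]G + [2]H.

First 2G:
Repeated addition: build up to 2G.
2G: tangent at (61, 80): λ = (3·61² + 15)/(2·80) ≡ 56/77. 77⁻¹ ≡ 69 (mod 83) since 77·69 = 5313 ≡ 1, so λ ≡ 56·69 ≡ 46.
  x = λ² - 61 - 61 = 2116 - 122 ≡ 2; y = λ·(61 - 2) - 80 ≡ 61. → (2, 61)
2G = (2, 61).
Next 2H:
Repeated addition: build up to 2H.
2H: tangent at (56, 64): λ = (3·56² + 15)/(2·64) ≡ 44/45. 45⁻¹ ≡ 24 (mod 83), so λ ≡ 44·24 ≡ 60.
  x = λ² - 56 - 56 = 3600 - 112 ≡ 2; y = λ·(56 - 2) - 64 ≡ 22. → (2, 22)
2H = (2, 22).
Finally 2G + 2H:
(2, 61) + (2, 22): same x and y₁ ≡ -y₂, so the sum is ∞.

O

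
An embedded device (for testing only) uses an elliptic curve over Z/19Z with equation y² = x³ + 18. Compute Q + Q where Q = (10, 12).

(8, 13)

tangent at (10, 12): λ = (3·10² + 0)/(2·12) ≡ 15/5. 5⁻¹ ≡ 4 (mod 19), so λ ≡ 15·4 ≡ 3.
  x = λ² - 10 - 10 = 9 - 20 ≡ 8; y = λ·(10 - 8) - 12 ≡ 13. → (8, 13)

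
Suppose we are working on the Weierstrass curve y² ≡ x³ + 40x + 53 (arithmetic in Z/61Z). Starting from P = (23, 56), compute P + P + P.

Repeated addition: build up to 3P.
2P: tangent at (23, 56): λ = (3·23² + 40)/(2·56) ≡ 41/51. 51⁻¹ ≡ 6 (mod 61), so λ ≡ 41·6 ≡ 2.
  x = λ² - 23 - 23 = 4 - 46 ≡ 19; y = λ·(23 - 19) - 56 ≡ 13. → (19, 13)
3P: (19, 13) + (23, 56). λ = (56 - 13)/(23 - 19) ≡ 43/4 mod 61. 4⁻¹ ≡ 46 (mod 61) since 4·46 = 184 ≡ 1, so λ ≡ 26.
  x = λ² - 19 - 23 = 676 - 42 ≡ 24; y = λ·(19 - 24) - 13 ≡ 40. → (24, 40)

(24, 40)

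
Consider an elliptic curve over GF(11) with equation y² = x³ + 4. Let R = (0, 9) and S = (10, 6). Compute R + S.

(0, 9) + (10, 6). λ = (6 - 9)/(10 - 0) ≡ 8/10 mod 11. 10⁻¹ ≡ 10 (mod 11), so λ ≡ 3.
  x = λ² - 0 - 10 = 9 - 10 ≡ 10; y = λ·(0 - 10) - 9 ≡ 5. → (10, 5)

(10, 5)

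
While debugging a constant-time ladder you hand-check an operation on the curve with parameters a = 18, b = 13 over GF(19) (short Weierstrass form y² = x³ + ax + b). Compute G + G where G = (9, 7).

(2, 0)

tangent at (9, 7): λ = (3·9² + 18)/(2·7) ≡ 14/14. 14⁻¹ ≡ 15 (mod 19) since 14·15 = 210 ≡ 1, so λ ≡ 14·15 ≡ 1.
  x = λ² - 9 - 9 = 1 - 18 ≡ 2; y = λ·(9 - 2) - 7 ≡ 0. → (2, 0)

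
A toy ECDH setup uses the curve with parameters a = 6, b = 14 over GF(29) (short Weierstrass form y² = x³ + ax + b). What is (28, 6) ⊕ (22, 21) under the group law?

(7, 14)

(28, 6) + (22, 21). λ = (21 - 6)/(22 - 28) ≡ 15/23 mod 29. 23⁻¹ ≡ 24 (mod 29) since 23·24 = 552 ≡ 1, so λ ≡ 12.
  x = λ² - 28 - 22 = 144 - 50 ≡ 7; y = λ·(28 - 7) - 6 ≡ 14. → (7, 14)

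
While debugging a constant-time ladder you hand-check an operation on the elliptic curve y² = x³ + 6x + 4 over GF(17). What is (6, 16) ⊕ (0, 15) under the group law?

(6, 16) + (0, 15). λ = (15 - 16)/(0 - 6) ≡ 16/11 mod 17. 11⁻¹ ≡ 14 (mod 17), so λ ≡ 3.
  x = λ² - 6 - 0 = 9 - 6 ≡ 3; y = λ·(6 - 3) - 16 ≡ 10. → (3, 10)

(3, 10)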